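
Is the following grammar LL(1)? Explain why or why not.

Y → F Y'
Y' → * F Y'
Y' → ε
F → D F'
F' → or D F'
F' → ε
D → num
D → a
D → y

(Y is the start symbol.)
Yes, the grammar is LL(1).

A grammar is LL(1) if for each non-terminal N with multiple productions, the predict sets of those productions are pairwise disjoint, where PREDICT(N → α) = (FIRST(α) \ {ε}) ∪ (FOLLOW(N) if α ⇒* ε).

Relevant sets:
  FOLLOW(Y') = { $ }
  FOLLOW(F') = { $, '*' }

For Y':
  PREDICT(Y' → '*' F Y') = { '*' }
  PREDICT(Y' → ε) = { $ }
For F':
  PREDICT(F' → or D F') = { 'or' }
  PREDICT(F' → ε) = { $, '*' }
For D:
  PREDICT(D → num) = { 'num' }
  PREDICT(D → a) = { 'a' }
  PREDICT(D → y) = { 'y' }
Y, F have a single production, so nothing to check there.

All predict sets are disjoint. The grammar IS LL(1).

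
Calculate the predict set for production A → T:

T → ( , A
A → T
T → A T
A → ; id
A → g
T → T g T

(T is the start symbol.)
PREDICT(A → T) = (FIRST(RHS) \ {ε}) ∪ (FOLLOW(A) if ε ∈ FIRST(RHS), i.e. RHS ⇒* ε)
FIRST(T) = { '(', ';', 'g' }
FIRST(T) = { '(', ';', 'g' }
ε ∉ FIRST(T), so FOLLOW(A) is not added.
PREDICT(A → T) = { '(', ';', 'g' }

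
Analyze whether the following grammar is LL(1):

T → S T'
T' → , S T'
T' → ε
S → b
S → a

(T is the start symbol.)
A grammar is LL(1) if for each non-terminal N with multiple productions, the predict sets of those productions are pairwise disjoint, where PREDICT(N → α) = (FIRST(α) \ {ε}) ∪ (FOLLOW(N) if α ⇒* ε).

Relevant sets:
  FOLLOW(T') = { $ }

For T':
  PREDICT(T' → ',' S T') = { ',' }
  PREDICT(T' → ε) = { $ }
For S:
  PREDICT(S → b) = { 'b' }
  PREDICT(S → a) = { 'a' }
T has a single production, so nothing to check there.

All predict sets are disjoint. The grammar IS LL(1).

Answer: Yes, the grammar is LL(1).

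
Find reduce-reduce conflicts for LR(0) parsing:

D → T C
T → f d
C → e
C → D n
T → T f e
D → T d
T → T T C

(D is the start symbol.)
Augment with D' → D and build the canonical LR(0) collection (I0 = CLOSURE({[D' → . D]}), then GOTO on every symbol after a dot until no new states appear). It has 14 states:
  I0: { [D → . T C], [D → . T d], [D' → . D], [T → . T T C], [T → . T f e], [T → . f d] }  — shift
  I1: { [D' → D .] }  — accept
  I2: { [C → . D n], [C → . e], [D → . T C], [D → . T d], [D → T . C], [D → T . d], [T → . T T C], [T → . T f e], [T → . f d], [T → T . T C], [T → T . f e] }  — shift
  I3: { [T → f . d] }  — shift
  I4: { [T → f d .] }  — reduce
  I5: { [D → T C .] }  — reduce
  I6: { [C → D . n] }  — shift
  I7: { [C → . D n], [C → . e], [D → . T C], [D → . T d], [D → T . C], [D → T . d], [T → . T T C], [T → . T f e], [T → . f d], [T → T . T C], [T → T . f e], [T → T T . C] }  — shift
  I8: { [D → T d .] }  — reduce
  I9: { [C → e .] }  — reduce
  I10: { [T → T f . e], [T → f . d] }  — shift
  I11: { [T → T f e .] }  — reduce
  I12: { [D → T C .], [T → T T C .] }  — 2 reduces
  I13: { [C → D n .] }  — reduce

I12 contains complete items [D → T C .], [T → T T C .] — reduce-reduce conflict.

Answer: Yes — I12: [D → T C .] vs [T → T T C .]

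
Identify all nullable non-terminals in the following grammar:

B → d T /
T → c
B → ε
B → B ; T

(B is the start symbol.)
A non-terminal is nullable if it can derive ε (the empty string): either it has an ε-production, or it has a production whose right-hand side consists entirely of nullable non-terminals.

ε-productions: B → ε
So B is immediately nullable.
No further non-terminal can be added: every production for the remaining non-terminals contains a terminal or a non-nullable non-terminal.
Nullable = { 'B' }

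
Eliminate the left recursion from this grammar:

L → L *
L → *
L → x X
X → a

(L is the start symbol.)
L → * L'
L → x X L'
L' → * L'
L' → ε
X → a

L is directly left-recursive. The standard transformation for
  A → A α₁ | ... | A α_m | β₁ | ... | β_n
is
  A  → β₁ A' | ... | β_n A'
  A' → α₁ A' | ... | α_m A' | ε

L → * becomes L → * L'
L → x X becomes L → x X L'
L → L * becomes L' → * L'
Add L' → ε

Productions for other non-terminals are unchanged:
  X → a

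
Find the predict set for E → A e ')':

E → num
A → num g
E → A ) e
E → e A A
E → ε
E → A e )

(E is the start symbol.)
PREDICT(E → A e ')') = (FIRST(RHS) \ {ε}) ∪ (FOLLOW(E) if ε ∈ FIRST(RHS), i.e. RHS ⇒* ε)
FIRST(A) = { 'num' }
FIRST(A e ')') = { 'num' }
ε ∉ FIRST(A e ')'), so FOLLOW(E) is not added.
PREDICT(E → A e ')') = { 'num' }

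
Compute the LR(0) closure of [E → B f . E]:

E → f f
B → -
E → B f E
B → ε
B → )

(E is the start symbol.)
To compute CLOSURE, for each item [A → α.Bβ] where B is a non-terminal, add [B → .γ] for all productions B → γ; repeat for the newly added items until nothing changes.

Start with: [E → B f . E]
  [E → B f . E] has the dot before E: add [E → . f f], [E → . B f E]
  [E → . B f E] has the dot before B: add [B → . -], [B → .], [B → . )]
No further items can be added.

CLOSURE = { [B → . )], [B → . -], [B → .], [E → . B f E], [E → . f f], [E → B f . E] }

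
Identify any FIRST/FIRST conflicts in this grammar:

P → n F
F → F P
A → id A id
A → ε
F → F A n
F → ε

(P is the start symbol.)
Yes. F → F P / F → F A n on { 'id', 'n' }

A FIRST/FIRST conflict occurs when two productions N → α and N → β for the same non-terminal have FIRST(α) ∩ FIRST(β) ≠ ∅ (with ε ∈ FIRST of a nullable right-hand side, so two nullable alternatives also conflict).

FIRST sets of the non-terminals at (or reachable through a nullable prefix from) the front of some alternative:
  FIRST(F) = { 'id', 'n', ε }
  FIRST(P) = { 'n' }
  FIRST(A) = { 'id', ε }

Productions for F:
  F → F P: FIRST = { 'id', 'n' }
  F → F A n: FIRST = { 'id', 'n' }
  F → ε: FIRST = { ε }
Productions for A:
  A → id A id: FIRST = { 'id' }
  A → ε: FIRST = { ε }
P has only one production, so no FIRST/FIRST conflict is possible there.

Conflict for F: F → F P and F → F A n
  Overlap: { 'id', 'n' }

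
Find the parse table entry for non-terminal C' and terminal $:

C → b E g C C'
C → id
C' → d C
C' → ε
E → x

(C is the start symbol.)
To find M[C', $], we find productions for C' where $ is in the predict set (PREDICT(N → α) = (FIRST(α) \ {ε}) ∪ (FOLLOW(N) if α ⇒* ε)).

Relevant sets:
  FOLLOW(C') = { $, 'd' }

C' → d C: PREDICT = { 'd' }
C' → ε: PREDICT = { $, 'd' }
  $ is in predict set, so this production goes in M[C', $]

M[C', $] = C' → ε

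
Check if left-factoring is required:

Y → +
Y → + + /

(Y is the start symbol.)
Left-factoring is needed when two productions for the same non-terminal
share a common prefix on the right-hand side.

Productions for Y:
  Y → +
  Y → + + /

Found common prefix '+' in productions for Y

Answer: Yes, Y has productions with common prefix '+'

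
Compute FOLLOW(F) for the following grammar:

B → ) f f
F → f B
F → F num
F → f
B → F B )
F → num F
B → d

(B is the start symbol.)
{ ')', 'd', 'f', 'num' }

To compute FOLLOW(F), find every occurrence of F on a right-hand side N → α F β: add FIRST(β) \ {ε}, and if β is empty or nullable also add FOLLOW(N). Iterate to a fixed point.

In F → F num: F is followed by num, add FIRST(num) \ {ε} = { 'num' }
In B → F B ): F is followed by B ')', add FIRST(B ')') \ {ε} = { ')', 'd', 'f', 'num' }
In F → num F: F is at the end; this adds FOLLOW(F) to itself — nothing new

Taking the union: FOLLOW(F) = { ')', 'd', 'f', 'num' }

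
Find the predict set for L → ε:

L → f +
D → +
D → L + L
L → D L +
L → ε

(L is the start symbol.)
PREDICT(L → ε) = (FIRST(RHS) \ {ε}) ∪ (FOLLOW(L) if ε ∈ FIRST(RHS), i.e. RHS ⇒* ε)
The right-hand side is ε (FIRST(ε) = { ε }), so the predict set is FOLLOW(L) = { $, '+', 'f' }
PREDICT(L → ε) = { $, '+', 'f' }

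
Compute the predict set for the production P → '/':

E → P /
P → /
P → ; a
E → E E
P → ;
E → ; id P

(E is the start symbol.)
PREDICT(P → '/') = (FIRST(RHS) \ {ε}) ∪ (FOLLOW(P) if ε ∈ FIRST(RHS), i.e. RHS ⇒* ε)
FIRST('/') = { '/' }
ε ∉ FIRST('/'), so FOLLOW(P) is not added.
PREDICT(P → '/') = { '/' }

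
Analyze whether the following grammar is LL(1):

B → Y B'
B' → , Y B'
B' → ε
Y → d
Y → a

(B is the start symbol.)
A grammar is LL(1) if for each non-terminal N with multiple productions, the predict sets of those productions are pairwise disjoint, where PREDICT(N → α) = (FIRST(α) \ {ε}) ∪ (FOLLOW(N) if α ⇒* ε).

Relevant sets:
  FOLLOW(B') = { $ }

For B':
  PREDICT(B' → ',' Y B') = { ',' }
  PREDICT(B' → ε) = { $ }
For Y:
  PREDICT(Y → d) = { 'd' }
  PREDICT(Y → a) = { 'a' }
B has a single production, so nothing to check there.

All predict sets are disjoint. The grammar IS LL(1).

Answer: Yes, the grammar is LL(1).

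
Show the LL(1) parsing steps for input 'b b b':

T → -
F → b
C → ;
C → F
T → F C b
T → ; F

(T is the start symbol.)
LL(1) parsing maintains a stack (initially the start symbol over $) and the input. At each step: if the stack top is a terminal, match it against the current input token; if it is a non-terminal N, replace it with the RHS of M[N, lookahead] (the unique production whose predict set contains the lookahead).

Stack is shown with the top on the left.

Stack    Input    Action
------------------------
T $      b b b $  output T → F C b
F C b $  b b b $  output F → b
b C b $  b b b $  match 'b'
C b $    b b $    output C → F
F b $    b b $    output F → b
b b $    b b $    match 'b'
b $      b $      match 'b'
$        $        accept

The string is accepted.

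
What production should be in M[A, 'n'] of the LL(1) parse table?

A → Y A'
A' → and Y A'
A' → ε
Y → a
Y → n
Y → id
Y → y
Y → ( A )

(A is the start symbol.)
A → Y A'

To find M[A, 'n'], we find productions for A where 'n' is in the predict set (PREDICT(N → α) = (FIRST(α) \ {ε}) ∪ (FOLLOW(N) if α ⇒* ε)).

Relevant sets:
  FIRST(Y) = { '(', 'a', 'id', 'n', 'y' }

A → Y A': PREDICT = { '(', 'a', 'id', 'n', 'y' }
  'n' is in predict set, so this production goes in M[A, 'n']

M[A, 'n'] = A → Y A'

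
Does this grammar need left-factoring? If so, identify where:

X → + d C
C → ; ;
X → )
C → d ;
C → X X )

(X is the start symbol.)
No, left-factoring is not needed

Left-factoring is needed when two productions for the same non-terminal
share a common prefix on the right-hand side.

Productions for X:
  X → + d C
  X → )
Productions for C:
  C → ; ;
  C → d ;
  C → X X )

No common prefixes found.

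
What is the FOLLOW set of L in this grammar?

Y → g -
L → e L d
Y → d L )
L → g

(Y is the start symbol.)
In L → e L d: L is followed by d, add FIRST(d) \ {ε} = { 'd' }
In Y → d L ): L is followed by ')', add FIRST(')') \ {ε} = { ')' }

Taking the union: FOLLOW(L) = { ')', 'd' }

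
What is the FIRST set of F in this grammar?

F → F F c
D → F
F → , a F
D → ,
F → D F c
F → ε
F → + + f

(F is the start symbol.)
To compute FIRST(F), examine every production with F on the left-hand side, reading each right-hand side left to right until a non-nullable symbol is reached.

FIRST sets of the other non-terminals involved (by the same procedure, iterated to a fixed point):
  FIRST(D) = { '+', ',', 'c', ε }

From F → F F c:
  - F is the symbol being defined: contributes nothing new
    F is nullable, so continue to the next symbol
  - F is the symbol being defined: contributes nothing new
    F is nullable, so continue to the next symbol
  - c is a terminal: add 'c' and stop
From F → , a F:
  - ',' is a terminal: add ',' and stop
From F → D F c:
  - D is a non-terminal: add FIRST(D) \ {ε} = { '+', ',', 'c' }
    D is nullable, so continue to the next symbol
  - F is the symbol being defined: contributes nothing new
    F is nullable, so continue to the next symbol
  - c is a terminal: add 'c' and stop
From F → ε:
  - ε-production, so ε ∈ FIRST(F)
From F → + + f:
  - '+' is a terminal: add '+' and stop

Collecting: FIRST(F) = { '+', ',', 'c', ε }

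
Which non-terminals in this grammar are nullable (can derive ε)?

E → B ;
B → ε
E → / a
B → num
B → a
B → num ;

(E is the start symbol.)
{ 'B' }

A non-terminal is nullable if it can derive ε (the empty string): either it has an ε-production, or it has a production whose right-hand side consists entirely of nullable non-terminals.

ε-productions: B → ε
So B is immediately nullable.
No further non-terminal can be added: every production for the remaining non-terminals contains a terminal or a non-nullable non-terminal.
Nullable = { 'B' }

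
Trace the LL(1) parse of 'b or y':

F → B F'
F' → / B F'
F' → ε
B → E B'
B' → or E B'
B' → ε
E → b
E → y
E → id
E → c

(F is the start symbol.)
LL(1) parsing maintains a stack (initially the start symbol over $) and the input. At each step: if the stack top is a terminal, match it against the current input token; if it is a non-terminal N, replace it with the RHS of M[N, lookahead] (the unique production whose predict set contains the lookahead).

Stack is shown with the top on the left.

Stack         Input     Action
------------------------------
F $           b or y $  output F → B F'
B F' $        b or y $  output B → E B'
E B' F' $     b or y $  output E → b
b B' F' $     b or y $  match 'b'
B' F' $       or y $    output B' → or E B'
or E B' F' $  or y $    match 'or'
E B' F' $     y $       output E → y
y B' F' $     y $       match 'y'
B' F' $       $         output B' → ε
F' $          $         output F' → ε
$             $         accept

The string is accepted.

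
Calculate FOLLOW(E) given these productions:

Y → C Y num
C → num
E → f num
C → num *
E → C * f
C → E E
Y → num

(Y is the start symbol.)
To compute FOLLOW(E), find every occurrence of E on a right-hand side N → α E β: add FIRST(β) \ {ε}, and if β is empty or nullable also add FOLLOW(N). Iterate to a fixed point.

In C → E E: E is followed by E, add FIRST(E) \ {ε} = { 'f', 'num' }
In C → E E: E is at the end, add FOLLOW(C)

The FOLLOW sets referred to above (computed the same way, to a fixed point):
  FOLLOW(C) = { '*', 'f', 'num' }

Taking the union: FOLLOW(E) = { '*', 'f', 'num' }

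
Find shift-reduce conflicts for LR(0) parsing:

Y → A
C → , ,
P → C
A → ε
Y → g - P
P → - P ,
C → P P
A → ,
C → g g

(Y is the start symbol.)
A shift-reduce conflict occurs when an LR(0) state has both:
  - a complete (reduce) item [A → α .] (dot at the end), and
  - a shift item [B → β . c γ] (dot before a terminal).

Augment with Y' → Y and build the canonical LR(0) collection (I0 = CLOSURE({[Y' → . Y]}), then GOTO on every symbol after a dot until no new states appear). It has 16 states:
  I0: { [A → . ,], [A → .], [Y → . A], [Y → . g - P], [Y' → . Y] }  — shift, reduce
  I1: { [A → , .] }  — reduce
  I2: { [Y → A .] }  — reduce
  I3: { [Y' → Y .] }  — accept
  I4: { [Y → g . - P] }  — shift
  I5: { [C → . , ,], [C → . P P], [C → . g g], [P → . - P ,], [P → . C], [Y → g - . P] }  — shift
  I6: { [C → , . ,] }  — shift
  I7: { [C → . , ,], [C → . P P], [C → . g g], [P → - . P ,], [P → . - P ,], [P → . C] }  — shift
  I8: { [P → C .] }  — reduce
  I9: { [C → . , ,], [C → . P P], [C → . g g], [C → P . P], [P → . - P ,], [P → . C], [Y → g - P .] }  — shift, reduce
  I10: { [C → g . g] }  — shift
  I11: { [C → g g .] }  — reduce
  I12: { [C → . , ,], [C → . P P], [C → . g g], [C → P . P], [C → P P .], [P → . - P ,], [P → . C] }  — shift, reduce
  I13: { [C → . , ,], [C → . P P], [C → . g g], [C → P . P], [P → - P . ,], [P → . - P ,], [P → . C] }  — shift
  I14: { [C → , . ,], [P → - P , .] }  — shift, reduce
  I15: { [C → , , .] }  — reduce

I0 contains reduce item [A → .] and shift items [A → . ,], [Y → . g - P] — shift-reduce conflict.
I9 contains reduce item [Y → g - P .] and shift items [C → . , ,], [C → . g g], [P → . - P ,] — shift-reduce conflict.
I12 contains reduce item [C → P P .] and shift items [C → . , ,], [C → . g g], [P → . - P ,] — shift-reduce conflict.
I14 contains reduce item [P → - P , .] and shift item [C → , . ,] — shift-reduce conflict.

Answer: Yes — I0: [A → .] vs [A → . ,]; I9: [Y → g - P .] vs [C → . , ,]; I12: [C → P P .] vs [C → . , ,]; I14: [P → - P , .] vs [C → , . ,]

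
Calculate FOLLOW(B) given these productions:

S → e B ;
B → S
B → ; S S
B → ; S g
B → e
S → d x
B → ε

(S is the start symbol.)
{ ';' }

To compute FOLLOW(B), find every occurrence of B on a right-hand side N → α B β: add FIRST(β) \ {ε}, and if β is empty or nullable also add FOLLOW(N). Iterate to a fixed point.

In S → e B ;: B is followed by ';', add FIRST(';') \ {ε} = { ';' }

Taking the union: FOLLOW(B) = { ';' }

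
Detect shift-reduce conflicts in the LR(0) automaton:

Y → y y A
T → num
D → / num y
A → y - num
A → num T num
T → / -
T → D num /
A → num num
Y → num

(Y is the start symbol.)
Augment with Y' → Y and build the canonical LR(0) collection (I0 = CLOSURE({[Y' → . Y]}), then GOTO on every symbol after a dot until no new states appear). It has 20 states:
  I0: { [Y → . num], [Y → . y y A], [Y' → . Y] }  — shift
  I1: { [Y' → Y .] }  — accept
  I2: { [Y → num .] }  — reduce
  I3: { [Y → y . y A] }  — shift
  I4: { [A → . num T num], [A → . num num], [A → . y - num], [Y → y y . A] }  — shift
  I5: { [Y → y y A .] }  — reduce
  I6: { [A → num . T num], [A → num . num], [D → . / num y], [T → . / -], [T → . D num /], [T → . num] }  — shift
  I7: { [A → y . - num] }  — shift
  I8: { [A → y - . num] }  — shift
  I9: { [A → y - num .] }  — reduce
  I10: { [D → / . num y], [T → / . -] }  — shift
  I11: { [T → D . num /] }  — shift
  I12: { [A → num T . num] }  — shift
  I13: { [A → num num .], [T → num .] }  — 2 reduces
  I14: { [A → num T num .] }  — reduce
  I15: { [T → D num . /] }  — shift
  I16: { [T → D num / .] }  — reduce
  I17: { [T → / - .] }  — reduce
  I18: { [D → / num . y] }  — shift
  I19: { [D → / num y .] }  — reduce

No state contains both a complete item and a shift item.

Answer: No shift-reduce conflicts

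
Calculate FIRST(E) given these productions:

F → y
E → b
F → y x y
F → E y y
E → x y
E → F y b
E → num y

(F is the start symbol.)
FIRST sets of the other non-terminals involved (by the same procedure, iterated to a fixed point):
  FIRST(F) = { 'b', 'num', 'x', 'y' }

From E → b:
  - b is a terminal: add 'b' and stop
From E → x y:
  - x is a terminal: add 'x' and stop
From E → F y b:
  - F is a non-terminal: add FIRST(F) \ {ε} = { 'b', 'num', 'x', 'y' }
    F is not nullable, so stop
From E → num y:
  - num is a terminal: add 'num' and stop

Collecting: FIRST(E) = { 'b', 'num', 'x', 'y' }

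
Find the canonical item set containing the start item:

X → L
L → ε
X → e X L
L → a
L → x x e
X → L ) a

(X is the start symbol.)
{ [L → . a], [L → . x x e], [L → .], [X → . L ) a], [X → . L], [X → . e X L], [X' → . X] }

First, augment the grammar with X' → X
I₀ = CLOSURE({ [X' → . X] }):
  [X' → . X] has the dot before X: add [X → . L], [X → . e X L], [X → . L ) a]
  [X → . L] has the dot before L: add [L → .], [L → . a], [L → . x x e]
No further items can be added.

I₀ = { [L → . a], [L → . x x e], [L → .], [X → . L ) a], [X → . L], [X → . e X L], [X' → . X] }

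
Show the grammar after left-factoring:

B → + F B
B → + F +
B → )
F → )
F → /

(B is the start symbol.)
B → + F B'
B' → B
B' → +
B → )
F → )
F → /

Left-factoring transforms A → αβ₁ | αβ₂ into A → αA' and A' → β₁ | β₂
(α is the longest common prefix among the alternatives). Repeat until
no nonterminal has two alternatives with a common prefix.

Round 1: B has alternatives sharing prefix '+ F'. Introduce B': B → + F B'
  Add: B' → B
  Add: B' → +

No remaining common prefixes — done.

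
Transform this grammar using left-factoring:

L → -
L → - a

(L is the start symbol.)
L → - L'
L' → ε
L' → a

Left-factoring transforms A → αβ₁ | αβ₂ into A → αA' and A' → β₁ | β₂
(α is the longest common prefix among the alternatives). Repeat until
no nonterminal has two alternatives with a common prefix.

Round 1: L has alternatives sharing prefix '-'. Introduce L': L → - L'
  Add: L' → ε
  Add: L' → a

No remaining common prefixes — done.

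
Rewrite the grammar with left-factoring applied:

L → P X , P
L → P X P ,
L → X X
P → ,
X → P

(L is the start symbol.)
Left-factoring transforms A → αβ₁ | αβ₂ into A → αA' and A' → β₁ | β₂
(α is the longest common prefix among the alternatives). Repeat until
no nonterminal has two alternatives with a common prefix.

Round 1: L has alternatives sharing prefix 'P X'. Introduce L': L → P X L'
  Add: L' → , P
  Add: L' → P ,

No remaining common prefixes — done.

Resulting grammar:
L → P X L'
L' → , P
L' → P ,
L → X X
P → ,
X → P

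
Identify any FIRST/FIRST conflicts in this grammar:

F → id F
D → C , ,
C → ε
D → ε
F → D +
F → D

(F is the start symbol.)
Yes. F → D '+' / F → D on { ',' }

FIRST sets of the non-terminals at (or reachable through a nullable prefix from) the front of some alternative:
  FIRST(D) = { ',', ε }
  FIRST(C) = { ε }

Productions for F:
  F → id F: FIRST = { 'id' }
  F → D +: FIRST = { '+', ',' }
  F → D: FIRST = { ',', ε }
Productions for D:
  D → C , ,: FIRST = { ',' }
  D → ε: FIRST = { ε }
C has only one production, so no FIRST/FIRST conflict is possible there.

Conflict for F: F → D + and F → D
  Overlap: { ',' }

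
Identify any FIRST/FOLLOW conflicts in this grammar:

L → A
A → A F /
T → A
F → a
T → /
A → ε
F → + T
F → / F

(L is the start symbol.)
Yes. A → A F '/' with FOLLOW(A) on { '+', '/', 'a' }; T → '/' with FOLLOW(T) on { '/' }

A FIRST/FOLLOW conflict occurs when a non-terminal N has a nullable alternative N → β (β ⇒* ε) and another alternative N → α with FIRST(α) ∩ FOLLOW(N) ≠ ∅: on such a lookahead the parser cannot decide between expanding α and letting N vanish via β.

Nullable non-terminals: A, L, T.
FIRST sets used below: FIRST(A) = { '+', '/', 'a', ε }, FIRST(F) = { '+', '/', 'a' }

A: nullable alternative(s) A → ε; FOLLOW(A) = { $, '+', '/', 'a' }
  A → A F /: FIRST \ {ε} = { '+', '/', 'a' } — overlaps FOLLOW(A) on { '+', '/', 'a' }: CONFLICT
  A → ε: FIRST \ {ε} = { } — this is the only nullable alternative, skip
L has a nullable alternative but only one production, so nothing to check.

T: nullable alternative(s) T → A; FOLLOW(T) = { '/' }
  T → A: FIRST \ {ε} = { '+', '/', 'a' } — this is the only nullable alternative, skip
  T → /: FIRST \ {ε} = { '/' } — overlaps FOLLOW(T) on { '/' }: CONFLICT

F has no nullable alternative, so no FIRST/FOLLOW check is needed there.

So the grammar has 2 FIRST/FOLLOW conflicts (marked CONFLICT above).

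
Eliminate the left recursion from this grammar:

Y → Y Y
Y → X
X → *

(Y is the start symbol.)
Y is directly left-recursive. The standard transformation for
  A → A α₁ | ... | A α_m | β₁ | ... | β_n
is
  A  → β₁ A' | ... | β_n A'
  A' → α₁ A' | ... | α_m A' | ε

Y → X becomes Y → X Y'
Y → Y Y becomes Y' → Y Y'
Add Y' → ε

Productions for other non-terminals are unchanged:
  X → *

Resulting grammar:
Y → X Y'
Y' → Y Y'
Y' → ε
X → *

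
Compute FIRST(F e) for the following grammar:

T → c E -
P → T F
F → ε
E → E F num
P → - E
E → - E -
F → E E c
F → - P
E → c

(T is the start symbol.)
{ '-', 'c', 'e' }

FIRST sets of the non-terminals involved (from the grammar, by fixed-point iteration):
  FIRST(F) = { '-', 'c', ε }

To compute FIRST(F e), process the symbols left to right:
Symbol F is a non-terminal. Add FIRST(F) \ {ε} = { '-', 'c' }
F is nullable (ε ∈ FIRST(F)), continue to the next symbol.
Symbol e is a terminal. Add 'e' and stop.
FIRST(F e) = { '-', 'c', 'e' }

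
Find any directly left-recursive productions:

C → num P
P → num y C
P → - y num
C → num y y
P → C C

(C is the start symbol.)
No direct left recursion

C → num P: starts with num
P → num y C: starts with num
P → - y num: starts with '-'
C → num y y: starts with num
P → C C: starts with C

No direct left recursion found.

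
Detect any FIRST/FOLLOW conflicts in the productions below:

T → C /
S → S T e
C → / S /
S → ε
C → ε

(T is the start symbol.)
Nullable non-terminals: C, S.
FIRST sets used below: FIRST(S) = { '/', ε }, FIRST(T) = { '/' }

C: nullable alternative(s) C → ε; FOLLOW(C) = { '/' }
  C → / S /: FIRST \ {ε} = { '/' } — overlaps FOLLOW(C) on { '/' }: CONFLICT
  C → ε: FIRST \ {ε} = { } — this is the only nullable alternative, skip

S: nullable alternative(s) S → ε; FOLLOW(S) = { '/' }
  S → S T e: FIRST \ {ε} = { '/' } — overlaps FOLLOW(S) on { '/' }: CONFLICT
  S → ε: FIRST \ {ε} = { } — this is the only nullable alternative, skip

T has no nullable alternative, so no FIRST/FOLLOW check is needed there.

So the grammar has 2 FIRST/FOLLOW conflicts (marked CONFLICT above).

Answer: Yes. S → S T e with FOLLOW(S) on { '/' }; C → '/' S '/' with FOLLOW(C) on { '/' }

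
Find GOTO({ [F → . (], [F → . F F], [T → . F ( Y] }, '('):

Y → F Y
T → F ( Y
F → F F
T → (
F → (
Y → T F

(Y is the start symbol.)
{ [F → ( .] }

GOTO(I, '(') = CLOSURE({ [A → αX.β] : [A → α.Xβ] ∈ I, X = '(' })

Items with dot before '(', with the dot advanced:
  [F → . (] → [F → ( .]
Closure adds nothing (no advanced item has the dot before a non-terminal).

GOTO = { [F → ( .] }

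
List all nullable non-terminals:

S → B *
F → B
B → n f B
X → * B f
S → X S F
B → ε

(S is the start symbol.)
A non-terminal is nullable if it can derive ε (the empty string): either it has an ε-production, or it has a production whose right-hand side consists entirely of nullable non-terminals.

ε-productions: B → ε
So B is immediately nullable.
F → B: every symbol on the right is nullable, so F is nullable too.
No further non-terminal can be added: every production for the remaining non-terminals contains a terminal or a non-nullable non-terminal.
Nullable = { 'B', 'F' }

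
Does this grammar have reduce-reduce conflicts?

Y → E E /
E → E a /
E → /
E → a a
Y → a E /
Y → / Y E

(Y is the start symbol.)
No reduce-reduce conflicts

A reduce-reduce conflict occurs when an LR(0) state has two complete items [A → α .] and [B → β .] — both call for a reduction, and with no lookahead the parser cannot choose between them.

Augment with Y' → Y and build the canonical LR(0) collection (I0 = CLOSURE({[Y' → . Y]}), then GOTO on every symbol after a dot until no new states appear). It has 18 states:
  I0: { [E → . /], [E → . E a /], [E → . a a], [Y → . / Y E], [Y → . E E /], [Y → . a E /], [Y' → . Y] }  — shift
  I1: { [E → . /], [E → . E a /], [E → . a a], [E → / .], [Y → . / Y E], [Y → . E E /], [Y → . a E /], [Y → / . Y E] }  — shift, reduce
  I2: { [E → . /], [E → . E a /], [E → . a a], [E → E . a /], [Y → E . E /] }  — shift
  I3: { [Y' → Y .] }  — accept
  I4: { [E → . /], [E → . E a /], [E → . a a], [E → a . a], [Y → a . E /] }  — shift
  I5: { [E → / .] }  — reduce
  I6: { [E → E . a /], [Y → a E . /] }  — shift
  I7: { [E → a . a], [E → a a .] }  — shift, reduce
  I8: { [E → a a .] }  — reduce
  I9: { [Y → a E / .] }  — reduce
  I10: { [E → E a . /] }  — shift
  I11: { [E → E a / .] }  — reduce
  I12: { [E → E . a /], [Y → E E . /] }  — shift
  I13: { [E → E a . /], [E → a . a] }  — shift
  I14: { [Y → E E / .] }  — reduce
  I15: { [E → . /], [E → . E a /], [E → . a a], [Y → / Y . E] }  — shift
  I16: { [E → E . a /], [Y → / Y E .] }  — shift, reduce
  I17: { [E → a . a] }  — shift

No state contains more than one complete item.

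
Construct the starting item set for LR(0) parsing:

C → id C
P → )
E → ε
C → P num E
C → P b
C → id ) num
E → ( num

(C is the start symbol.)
{ [C → . P b], [C → . P num E], [C → . id ) num], [C → . id C], [C' → . C], [P → . )] }

First, augment the grammar with C' → C
I₀ = CLOSURE({ [C' → . C] }):
  [C' → . C] has the dot before C: add [C → . id C], [C → . P num E], [C → . P b], [C → . id ) num]
  [C → . P num E] has the dot before P: add [P → . )]
No further items can be added.

I₀ = { [C → . P b], [C → . P num E], [C → . id ) num], [C → . id C], [C' → . C], [P → . )] }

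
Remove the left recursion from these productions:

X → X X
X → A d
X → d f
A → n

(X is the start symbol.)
X is directly left-recursive. The standard transformation for
  A → A α₁ | ... | A α_m | β₁ | ... | β_n
is
  A  → β₁ A' | ... | β_n A'
  A' → α₁ A' | ... | α_m A' | ε

X → A d becomes X → A d X'
X → d f becomes X → d f X'
X → X X becomes X' → X X'
Add X' → ε

Productions for other non-terminals are unchanged:
  A → n

Resulting grammar:
X → A d X'
X → d f X'
X' → X X'
X' → ε
A → n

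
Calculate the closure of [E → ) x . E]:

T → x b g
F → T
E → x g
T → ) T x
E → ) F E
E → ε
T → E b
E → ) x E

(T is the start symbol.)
{ [E → ) x . E], [E → . ) F E], [E → . ) x E], [E → . x g], [E → .] }

To compute CLOSURE, for each item [A → α.Bβ] where B is a non-terminal, add [B → .γ] for all productions B → γ; repeat for the newly added items until nothing changes.

Start with: [E → ) x . E]
  [E → ) x . E] has the dot before E: add [E → . x g], [E → . ) F E], [E → .], [E → . ) x E]
No further items can be added.

CLOSURE = { [E → ) x . E], [E → . ) F E], [E → . ) x E], [E → . x g], [E → .] }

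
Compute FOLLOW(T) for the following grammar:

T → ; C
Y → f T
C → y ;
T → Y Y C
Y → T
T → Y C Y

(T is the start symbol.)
{ $, ';', 'f', 'y' }

T is the start symbol, so $ ∈ FOLLOW(T).
In Y → f T: T is at the end, add FOLLOW(Y)
In Y → T: T is at the end, add FOLLOW(Y)

The FOLLOW sets referred to above (computed the same way, to a fixed point):
  FOLLOW(Y) = { $, ';', 'f', 'y' }

Taking the union: FOLLOW(T) = { $, ';', 'f', 'y' }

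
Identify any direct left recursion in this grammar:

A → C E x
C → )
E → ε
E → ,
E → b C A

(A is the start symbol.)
Direct left recursion occurs when N → N α for some non-terminal N (the right-hand side begins with the left-hand side itself).

A → C E x: starts with C
C → ): starts with ')'
E → ε: starts with ε
E → ,: starts with ','
E → b C A: starts with b

No direct left recursion found.

Answer: No direct left recursion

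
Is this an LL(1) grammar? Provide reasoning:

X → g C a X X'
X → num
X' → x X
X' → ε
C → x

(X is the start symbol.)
Relevant sets:
  FOLLOW(X') = { $, 'x' }

For X:
  PREDICT(X → g C a X X') = { 'g' }
  PREDICT(X → num) = { 'num' }
For X':
  PREDICT(X' → x X) = { 'x' }
  PREDICT(X' → ε) = { $, 'x' }
C has a single production, so nothing to check there.

Conflict found: Predict set conflict for X': { 'x' }
The grammar is NOT LL(1).

Answer: No. Predict set conflict for X': { 'x' }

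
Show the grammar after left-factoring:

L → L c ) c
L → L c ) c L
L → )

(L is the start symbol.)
L → L c ) c L'
L' → ε
L' → L
L → )

Left-factoring transforms A → αβ₁ | αβ₂ into A → αA' and A' → β₁ | β₂
(α is the longest common prefix among the alternatives). Repeat until
no nonterminal has two alternatives with a common prefix.

Round 1: L has alternatives sharing prefix 'L c ) c'. Introduce L': L → L c ) c L'
  Add: L' → ε
  Add: L' → L

No remaining common prefixes — done.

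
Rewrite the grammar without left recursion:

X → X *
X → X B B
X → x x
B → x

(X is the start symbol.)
X is directly left-recursive. The standard transformation for
  A → A α₁ | ... | A α_m | β₁ | ... | β_n
is
  A  → β₁ A' | ... | β_n A'
  A' → α₁ A' | ... | α_m A' | ε

X → x x becomes X → x x X'
X → X * becomes X' → * X'
X → X B B becomes X' → B B X'
Add X' → ε

Productions for other non-terminals are unchanged:
  B → x

Resulting grammar:
X → x x X'
X' → * X'
X' → B B X'
X' → ε
B → x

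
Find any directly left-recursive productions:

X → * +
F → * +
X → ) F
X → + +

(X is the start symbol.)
X → * +: starts with '*'
F → * +: starts with '*'
X → ) F: starts with ')'
X → + +: starts with '+'

No direct left recursion found.

Answer: No direct left recursion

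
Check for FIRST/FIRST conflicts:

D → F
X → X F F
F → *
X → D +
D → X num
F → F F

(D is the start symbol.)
A FIRST/FIRST conflict occurs when two productions N → α and N → β for the same non-terminal have FIRST(α) ∩ FIRST(β) ≠ ∅ (with ε ∈ FIRST of a nullable right-hand side, so two nullable alternatives also conflict).

FIRST sets of the non-terminals at (or reachable through a nullable prefix from) the front of some alternative:
  FIRST(F) = { '*' }
  FIRST(X) = { '*' }
  FIRST(D) = { '*' }

Productions for D:
  D → F: FIRST = { '*' }
  D → X num: FIRST = { '*' }
Productions for X:
  X → X F F: FIRST = { '*' }
  X → D +: FIRST = { '*' }
Productions for F:
  F → *: FIRST = { '*' }
  F → F F: FIRST = { '*' }

Conflict for D: D → F and D → X num
  Overlap: { '*' }
Conflict for X: X → X F F and X → D +
  Overlap: { '*' }
Conflict for F: F → * and F → F F
  Overlap: { '*' }

Answer: Yes. D → F / D → X num on { '*' }; X → X F F / X → D '+' on { '*' }; F → '*' / F → F F on { '*' }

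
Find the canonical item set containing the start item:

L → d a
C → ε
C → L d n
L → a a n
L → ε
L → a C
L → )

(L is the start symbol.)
First, augment the grammar with L' → L
I₀ = CLOSURE({ [L' → . L] }):
  [L' → . L] has the dot before L: add [L → . d a], [L → . a a n], [L → .], [L → . a C], [L → . )]
No further items can be added.

I₀ = { [L → . )], [L → . a C], [L → . a a n], [L → . d a], [L → .], [L' → . L] }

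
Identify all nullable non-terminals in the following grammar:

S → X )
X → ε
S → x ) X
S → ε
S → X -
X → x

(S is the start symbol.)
{ 'S', 'X' }

A non-terminal is nullable if it can derive ε (the empty string): either it has an ε-production, or it has a production whose right-hand side consists entirely of nullable non-terminals.

ε-productions: X → ε, S → ε
So X, S are immediately nullable.
Every non-terminal is now nullable.
Nullable = { 'S', 'X' }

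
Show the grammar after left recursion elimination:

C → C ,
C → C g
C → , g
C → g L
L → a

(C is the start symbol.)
C → , g C'
C → g L C'
C' → , C'
C' → g C'
C' → ε
L → a

C is directly left-recursive. The standard transformation for
  A → A α₁ | ... | A α_m | β₁ | ... | β_n
is
  A  → β₁ A' | ... | β_n A'
  A' → α₁ A' | ... | α_m A' | ε

C → , g becomes C → , g C'
C → g L becomes C → g L C'
C → C , becomes C' → , C'
C → C g becomes C' → g C'
Add C' → ε

Productions for other non-terminals are unchanged:
  L → a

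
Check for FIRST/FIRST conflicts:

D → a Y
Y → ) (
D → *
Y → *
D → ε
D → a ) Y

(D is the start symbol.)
Yes. D → a Y / D → a ')' Y on { 'a' }

A FIRST/FIRST conflict occurs when two productions N → α and N → β for the same non-terminal have FIRST(α) ∩ FIRST(β) ≠ ∅ (with ε ∈ FIRST of a nullable right-hand side, so two nullable alternatives also conflict).

Productions for D:
  D → a Y: FIRST = { 'a' }
  D → *: FIRST = { '*' }
  D → ε: FIRST = { ε }
  D → a ) Y: FIRST = { 'a' }
Productions for Y:
  Y → ) (: FIRST = { ')' }
  Y → *: FIRST = { '*' }

Conflict for D: D → a Y and D → a ) Y
  Overlap: { 'a' }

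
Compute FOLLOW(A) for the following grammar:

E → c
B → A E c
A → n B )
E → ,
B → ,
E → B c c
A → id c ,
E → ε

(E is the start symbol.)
In B → A E c: A is followed by E c, add FIRST(E c) \ {ε} = { ',', 'c', 'id', 'n' }

Taking the union: FOLLOW(A) = { ',', 'c', 'id', 'n' }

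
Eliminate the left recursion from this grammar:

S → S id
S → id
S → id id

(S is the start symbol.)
S is directly left-recursive. The standard transformation for
  A → A α₁ | ... | A α_m | β₁ | ... | β_n
is
  A  → β₁ A' | ... | β_n A'
  A' → α₁ A' | ... | α_m A' | ε

S → id becomes S → id S'
S → id id becomes S → id id S'
S → S id becomes S' → id S'
Add S' → ε

Resulting grammar:
S → id S'
S → id id S'
S' → id S'
S' → ε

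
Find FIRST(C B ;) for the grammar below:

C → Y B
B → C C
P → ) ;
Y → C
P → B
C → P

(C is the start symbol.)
FIRST sets of the non-terminals involved (from the grammar, by fixed-point iteration):
  FIRST(C) = { ')' }

To compute FIRST(C B ;), process the symbols left to right:
Symbol C is a non-terminal. Add FIRST(C) \ {ε} = { ')' }
C is not nullable (ε ∉ FIRST(C)), so stop here.
FIRST(C B ;) = { ')' }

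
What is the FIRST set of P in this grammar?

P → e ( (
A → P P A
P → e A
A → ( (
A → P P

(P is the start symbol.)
{ 'e' }

To compute FIRST(P), examine every production with P on the left-hand side, reading each right-hand side left to right until a non-nullable symbol is reached.

From P → e ( (:
  - e is a terminal: add 'e' and stop
From P → e A:
  - e is a terminal: add 'e' and stop

Collecting: FIRST(P) = { 'e' }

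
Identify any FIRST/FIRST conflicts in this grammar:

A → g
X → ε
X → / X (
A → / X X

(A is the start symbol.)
No FIRST/FIRST conflicts.

A FIRST/FIRST conflict occurs when two productions N → α and N → β for the same non-terminal have FIRST(α) ∩ FIRST(β) ≠ ∅ (with ε ∈ FIRST of a nullable right-hand side, so two nullable alternatives also conflict).

Productions for A:
  A → g: FIRST = { 'g' }
  A → / X X: FIRST = { '/' }
Productions for X:
  X → ε: FIRST = { ε }
  X → / X (: FIRST = { '/' }

All alternatives of each non-terminal have pairwise disjoint FIRST sets.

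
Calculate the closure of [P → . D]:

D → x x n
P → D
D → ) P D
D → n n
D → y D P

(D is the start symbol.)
{ [D → . ) P D], [D → . n n], [D → . x x n], [D → . y D P], [P → . D] }

Start with: [P → . D]
  [P → . D] has the dot before D: add [D → . x x n], [D → . ) P D], [D → . n n], [D → . y D P]
No further items can be added.

CLOSURE = { [D → . ) P D], [D → . n n], [D → . x x n], [D → . y D P], [P → . D] }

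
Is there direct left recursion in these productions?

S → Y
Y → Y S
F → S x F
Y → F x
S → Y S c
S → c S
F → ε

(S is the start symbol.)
Yes, Y is left-recursive

S → Y: starts with Y
Y → Y S: LEFT RECURSIVE (starts with Y)
F → S x F: starts with S
Y → F x: starts with F
S → Y S c: starts with Y
S → c S: starts with c
F → ε: starts with ε

The grammar has direct left recursion on: Y.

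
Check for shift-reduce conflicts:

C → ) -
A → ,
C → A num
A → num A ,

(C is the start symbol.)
No shift-reduce conflicts

A shift-reduce conflict occurs when an LR(0) state has both:
  - a complete (reduce) item [A → α .] (dot at the end), and
  - a shift item [B → β . c γ] (dot before a terminal).

Augment with C' → C and build the canonical LR(0) collection (I0 = CLOSURE({[C' → . C]}), then GOTO on every symbol after a dot until no new states appear). It has 10 states:
  I0: { [A → . ,], [A → . num A ,], [C → . ) -], [C → . A num], [C' → . C] }  — shift
  I1: { [C → ) . -] }  — shift
  I2: { [A → , .] }  — reduce
  I3: { [C → A . num] }  — shift
  I4: { [C' → C .] }  — accept
  I5: { [A → . ,], [A → . num A ,], [A → num . A ,] }  — shift
  I6: { [A → num A . ,] }  — shift
  I7: { [A → num A , .] }  — reduce
  I8: { [C → A num .] }  — reduce
  I9: { [C → ) - .] }  — reduce

No state contains both a complete item and a shift item.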